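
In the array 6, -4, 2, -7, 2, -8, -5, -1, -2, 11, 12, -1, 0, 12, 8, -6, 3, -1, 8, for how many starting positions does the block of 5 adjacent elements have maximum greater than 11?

8

(6, -4, 2, -7, 2) → max 6
(-4, 2, -7, 2, -8) → max 2
(2, -7, 2, -8, -5) → max 2
(-7, 2, -8, -5, -1) → max 2
(2, -8, -5, -1, -2) → max 2
(-8, -5, -1, -2, 11) → max 11
(-5, -1, -2, 11, 12) → max 12  > 11 ✓
(-1, -2, 11, 12, -1) → max 12  > 11 ✓
(-2, 11, 12, -1, 0) → max 12  > 11 ✓
(11, 12, -1, 0, 12) → max 12  > 11 ✓
(12, -1, 0, 12, 8) → max 12  > 11 ✓
(-1, 0, 12, 8, -6) → max 12  > 11 ✓
(0, 12, 8, -6, 3) → max 12  > 11 ✓
(12, 8, -6, 3, -1) → max 12  > 11 ✓
(8, -6, 3, -1, 8) → max 8
8 windows satisfy the condition.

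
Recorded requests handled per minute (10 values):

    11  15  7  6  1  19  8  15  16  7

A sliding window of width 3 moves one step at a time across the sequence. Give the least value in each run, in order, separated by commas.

7, 6, 1, 1, 1, 8, 8, 7

Sliding a size-3 window across the 10 values:
11 15 7 → min 7
15 7 6 → min 6
7 6 1 → min 1
6 1 19 → min 1
1 19 8 → min 1
19 8 15 → min 8
8 15 16 → min 8
15 16 7 → min 7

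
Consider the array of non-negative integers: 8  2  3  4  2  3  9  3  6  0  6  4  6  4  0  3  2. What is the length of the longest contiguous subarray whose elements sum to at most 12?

Extend to the right; shrink from the left whenever the sum exceeds 12:
[8] sum 8 len 1
[8, 2] sum 10 len 2
[2, 3] sum 5 len 2
[2, 3, 4] sum 9 len 3
[2, 3, 4, 2] sum 11 len 4
[3, 4, 2, 3] sum 12 len 4
[3, 9] sum 12 len 2
[9, 3] sum 12 len 2
[3, 6] sum 9 len 2
[3, 6, 0] sum 9 len 3
[6, 0, 6] sum 12 len 3
[0, 6, 4] sum 10 len 3
[4, 6] sum 10 len 2
[6, 4] sum 10 len 2
[6, 4, 0] sum 10 len 3
[4, 0, 3] sum 7 len 3
[4, 0, 3, 2] sum 9 len 4
Longest length seen: 4.

4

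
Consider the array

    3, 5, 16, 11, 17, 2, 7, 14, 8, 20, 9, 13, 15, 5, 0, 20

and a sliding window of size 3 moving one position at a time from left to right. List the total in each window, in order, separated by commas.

24, 32, 44, 30, 26, 23, 29, 42, 37, 42, 37, 33, 20, 25

[3, 5, 16] → sum 24
[5, 16, 11] → sum 32
[16, 11, 17] → sum 44
[11, 17, 2] → sum 30
[17, 2, 7] → sum 26
[2, 7, 14] → sum 23
[7, 14, 8] → sum 29
[14, 8, 20] → sum 42
[8, 20, 9] → sum 37
[20, 9, 13] → sum 42
[9, 13, 15] → sum 37
[13, 15, 5] → sum 33
[15, 5, 0] → sum 20
[5, 0, 20] → sum 25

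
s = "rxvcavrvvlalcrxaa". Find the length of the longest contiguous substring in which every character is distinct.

5

[r] len 1
[r, x] len 2
[r, x, v] len 3
[r, x, v, c] len 4
[r, x, v, c, a] len 5
[c, a, v] len 3
[c, a, v, r] len 4
[r, v] len 2
[v] len 1
[v, l] len 2
[v, l, a] len 3
[a, l] len 2
[a, l, c] len 3
[a, l, c, r] len 4
[a, l, c, r, x] len 5
[l, c, r, x, a] len 5
[a] len 1
Longest all-distinct length: 5.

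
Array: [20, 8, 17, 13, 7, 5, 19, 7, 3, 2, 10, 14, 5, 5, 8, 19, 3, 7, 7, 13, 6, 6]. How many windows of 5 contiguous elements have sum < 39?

5

[20, 8, 17, 13, 7] → sum 65
[8, 17, 13, 7, 5] → sum 50
[17, 13, 7, 5, 19] → sum 61
[13, 7, 5, 19, 7] → sum 51
[7, 5, 19, 7, 3] → sum 41
[5, 19, 7, 3, 2] → sum 36  < 39 ✓
[19, 7, 3, 2, 10] → sum 41
[7, 3, 2, 10, 14] → sum 36  < 39 ✓
[3, 2, 10, 14, 5] → sum 34  < 39 ✓
[2, 10, 14, 5, 5] → sum 36  < 39 ✓
[10, 14, 5, 5, 8] → sum 42
[14, 5, 5, 8, 19] → sum 51
[5, 5, 8, 19, 3] → sum 40
[5, 8, 19, 3, 7] → sum 42
[8, 19, 3, 7, 7] → sum 44
[19, 3, 7, 7, 13] → sum 49
[3, 7, 7, 13, 6] → sum 36  < 39 ✓
[7, 7, 13, 6, 6] → sum 39
5 windows satisfy the condition.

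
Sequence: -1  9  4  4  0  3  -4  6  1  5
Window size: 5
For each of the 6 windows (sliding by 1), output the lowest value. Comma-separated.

-1, 0, -4, -4, -4, -4

(-1, 9, 4, 4, 0) → min -1
(9, 4, 4, 0, 3) → min 0
(4, 4, 0, 3, -4) → min -4
(4, 0, 3, -4, 6) → min -4
(0, 3, -4, 6, 1) → min -4
(3, -4, 6, 1, 5) → min -4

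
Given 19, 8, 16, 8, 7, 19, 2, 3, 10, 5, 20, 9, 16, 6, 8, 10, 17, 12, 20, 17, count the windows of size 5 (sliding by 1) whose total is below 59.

[19, 8, 16, 8, 7] → sum 58  < 59 ✓
[8, 16, 8, 7, 19] → sum 58  < 59 ✓
[16, 8, 7, 19, 2] → sum 52  < 59 ✓
[8, 7, 19, 2, 3] → sum 39  < 59 ✓
[7, 19, 2, 3, 10] → sum 41  < 59 ✓
[19, 2, 3, 10, 5] → sum 39  < 59 ✓
[2, 3, 10, 5, 20] → sum 40  < 59 ✓
[3, 10, 5, 20, 9] → sum 47  < 59 ✓
[10, 5, 20, 9, 16] → sum 60
[5, 20, 9, 16, 6] → sum 56  < 59 ✓
[20, 9, 16, 6, 8] → sum 59
[9, 16, 6, 8, 10] → sum 49  < 59 ✓
[16, 6, 8, 10, 17] → sum 57  < 59 ✓
[6, 8, 10, 17, 12] → sum 53  < 59 ✓
[8, 10, 17, 12, 20] → sum 67
[10, 17, 12, 20, 17] → sum 76
12 windows satisfy the condition.

12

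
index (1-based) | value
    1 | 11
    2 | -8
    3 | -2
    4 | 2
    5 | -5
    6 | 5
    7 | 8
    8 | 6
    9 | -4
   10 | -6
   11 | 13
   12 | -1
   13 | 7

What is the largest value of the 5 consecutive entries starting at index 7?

Elements at indices 7..11: 8, 6, -4, -6, 13
max(8, 6, -4, -6, 13) = 13

13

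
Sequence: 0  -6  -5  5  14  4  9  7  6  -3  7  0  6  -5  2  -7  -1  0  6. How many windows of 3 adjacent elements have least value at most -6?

(0, -6, -5) → min -6  ≤ -6 ✓
(-6, -5, 5) → min -6  ≤ -6 ✓
(-5, 5, 14) → min -5
(5, 14, 4) → min 4
(14, 4, 9) → min 4
(4, 9, 7) → min 4
(9, 7, 6) → min 6
(7, 6, -3) → min -3
(6, -3, 7) → min -3
(-3, 7, 0) → min -3
(7, 0, 6) → min 0
(0, 6, -5) → min -5
(6, -5, 2) → min -5
(-5, 2, -7) → min -7  ≤ -6 ✓
(2, -7, -1) → min -7  ≤ -6 ✓
(-7, -1, 0) → min -7  ≤ -6 ✓
(-1, 0, 6) → min -1
5 windows satisfy the condition.

5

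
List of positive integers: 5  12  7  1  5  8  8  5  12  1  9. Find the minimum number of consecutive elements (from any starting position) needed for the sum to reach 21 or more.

Extend right; whenever the sum reaches 21, record the length and shrink from the left:
add 5: running sum 5 < 21
add 12: running sum 17 < 21
add 7: shortest ending here [5, 12, 7] sum 24, len 3
add 1: shortest ending here [5, 12, 7, 1] sum 25, len 4
add 5: shortest ending here [12, 7, 1, 5] sum 25, len 4
add 8: shortest ending here [7, 1, 5, 8] sum 21, len 4
add 8: shortest ending here [5, 8, 8] sum 21, len 3
add 5: shortest ending here [8, 8, 5] sum 21, len 3
add 12: shortest ending here [8, 5, 12] sum 25, len 3
add 1: shortest ending here [8, 5, 12, 1] sum 26, len 4
add 9: shortest ending here [12, 1, 9] sum 22, len 3
Shortest qualifying length: 3.

3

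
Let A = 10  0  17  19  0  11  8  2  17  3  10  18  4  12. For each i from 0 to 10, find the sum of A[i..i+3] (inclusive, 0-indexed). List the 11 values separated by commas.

46, 36, 47, 38, 21, 38, 30, 32, 48, 35, 44

10 0 17 19 → sum 46
0 17 19 0 → sum 36
17 19 0 11 → sum 47
19 0 11 8 → sum 38
0 11 8 2 → sum 21
11 8 2 17 → sum 38
8 2 17 3 → sum 30
2 17 3 10 → sum 32
17 3 10 18 → sum 48
3 10 18 4 → sum 35
10 18 4 12 → sum 44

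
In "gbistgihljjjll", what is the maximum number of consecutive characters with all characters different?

add g: [g] len 1
add b: [g, b] len 2
add i: [g, b, i] len 3
add s: [g, b, i, s] len 4
add t: [g, b, i, s, t] len 5
add g (repeat g, move left end past it): [b, i, s, t, g] len 5
add i (repeat i, move left end past it): [s, t, g, i] len 4
add h: [s, t, g, i, h] len 5
add l: [s, t, g, i, h, l] len 6
add j: [s, t, g, i, h, l, j] len 7
add j (repeat j, move left end past it): [j] len 1
add j (repeat j, move left end past it): [j] len 1
add l: [j, l] len 2
add l (repeat l, move left end past it): [l] len 1
Longest all-distinct length: 7.

7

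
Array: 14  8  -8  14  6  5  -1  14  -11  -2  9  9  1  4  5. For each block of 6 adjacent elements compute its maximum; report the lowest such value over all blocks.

[14, 8, -8, 14, 6, 5] → max 14
[8, -8, 14, 6, 5, -1] → max 14
[-8, 14, 6, 5, -1, 14] → max 14
[14, 6, 5, -1, 14, -11] → max 14
[6, 5, -1, 14, -11, -2] → max 14
[5, -1, 14, -11, -2, 9] → max 14
[-1, 14, -11, -2, 9, 9] → max 14
[14, -11, -2, 9, 9, 1] → max 14
[-11, -2, 9, 9, 1, 4] → max 9
[-2, 9, 9, 1, 4, 5] → max 9
Lowest of these is 9.

9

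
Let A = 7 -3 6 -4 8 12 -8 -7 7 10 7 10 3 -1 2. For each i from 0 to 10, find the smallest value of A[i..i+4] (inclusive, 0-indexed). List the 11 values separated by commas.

-4, -4, -8, -8, -8, -8, -8, -7, 3, -1, -1

7 -3 6 -4 8 → min -4
-3 6 -4 8 12 → min -4
6 -4 8 12 -8 → min -8
-4 8 12 -8 -7 → min -8
8 12 -8 -7 7 → min -8
12 -8 -7 7 10 → min -8
-8 -7 7 10 7 → min -8
-7 7 10 7 10 → min -7
7 10 7 10 3 → min 3
10 7 10 3 -1 → min -1
7 10 3 -1 2 → min -1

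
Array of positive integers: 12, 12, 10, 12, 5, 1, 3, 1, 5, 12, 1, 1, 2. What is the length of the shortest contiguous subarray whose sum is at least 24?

2

Extend right; whenever the sum reaches 24, record the length and shrink from the left:
add 12: running sum 12 < 24
add 12: shortest ending here [12, 12] sum 24, len 2
add 10: shortest ending here [12, 12, 10] sum 34, len 3
add 12: shortest ending here [12, 10, 12] sum 34, len 3
add 5: shortest ending here [10, 12, 5] sum 27, len 3
add 1: shortest ending here [10, 12, 5, 1] sum 28, len 4
add 3: shortest ending here [10, 12, 5, 1, 3] sum 31, len 5
add 1: shortest ending here [10, 12, 5, 1, 3, 1] sum 32, len 6
add 5: shortest ending here [12, 5, 1, 3, 1, 5] sum 27, len 6
add 12: shortest ending here [5, 1, 3, 1, 5, 12] sum 27, len 6
add 1: shortest ending here [5, 1, 3, 1, 5, 12, 1] sum 28, len 7
add 1: shortest ending here [1, 3, 1, 5, 12, 1, 1] sum 24, len 7
add 2: shortest ending here [3, 1, 5, 12, 1, 1, 2] sum 25, len 7
Shortest qualifying length: 2.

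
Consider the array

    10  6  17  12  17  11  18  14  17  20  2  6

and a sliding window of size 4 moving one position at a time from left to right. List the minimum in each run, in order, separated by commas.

(10, 6, 17, 12) → min 6
(6, 17, 12, 17) → min 6
(17, 12, 17, 11) → min 11
(12, 17, 11, 18) → min 11
(17, 11, 18, 14) → min 11
(11, 18, 14, 17) → min 11
(18, 14, 17, 20) → min 14
(14, 17, 20, 2) → min 2
(17, 20, 2, 6) → min 2

6, 6, 11, 11, 11, 11, 14, 2, 2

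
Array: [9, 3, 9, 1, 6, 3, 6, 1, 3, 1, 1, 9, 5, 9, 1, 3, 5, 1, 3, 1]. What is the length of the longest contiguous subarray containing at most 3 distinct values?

Extend right; when distinct count exceeds 3, shrink from the left:
add 9: window [9] (1 distinct), len 1
add 3: window [9, 3] (2 distinct), len 2
add 9: window [9, 3, 9] (2 distinct), len 3
add 1: window [9, 3, 9, 1] (3 distinct), len 4
add 6: window [9, 1, 6] (3 distinct), len 3
add 3: window [1, 6, 3] (3 distinct), len 3
add 6: window [1, 6, 3, 6] (3 distinct), len 4
add 1: window [1, 6, 3, 6, 1] (3 distinct), len 5
add 3: window [1, 6, 3, 6, 1, 3] (3 distinct), len 6
add 1: window [1, 6, 3, 6, 1, 3, 1] (3 distinct), len 7
add 1: window [1, 6, 3, 6, 1, 3, 1, 1] (3 distinct), len 8
add 9: window [1, 3, 1, 1, 9] (3 distinct), len 5
add 5: window [1, 1, 9, 5] (3 distinct), len 4
add 9: window [1, 1, 9, 5, 9] (3 distinct), len 5
add 1: window [1, 1, 9, 5, 9, 1] (3 distinct), len 6
add 3: window [9, 1, 3] (3 distinct), len 3
add 5: window [1, 3, 5] (3 distinct), len 3
add 1: window [1, 3, 5, 1] (3 distinct), len 4
add 3: window [1, 3, 5, 1, 3] (3 distinct), len 5
add 1: window [1, 3, 5, 1, 3, 1] (3 distinct), len 6
Longest length with ≤3 distinct: 8.

8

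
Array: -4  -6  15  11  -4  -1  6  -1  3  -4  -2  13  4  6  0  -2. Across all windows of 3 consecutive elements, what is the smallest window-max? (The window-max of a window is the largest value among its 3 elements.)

3

-4 -6 15 → max 15
-6 15 11 → max 15
15 11 -4 → max 15
11 -4 -1 → max 11
-4 -1 6 → max 6
-1 6 -1 → max 6
6 -1 3 → max 6
-1 3 -4 → max 3
3 -4 -2 → max 3
-4 -2 13 → max 13
-2 13 4 → max 13
13 4 6 → max 13
4 6 0 → max 6
6 0 -2 → max 6
Smallest of these is 3.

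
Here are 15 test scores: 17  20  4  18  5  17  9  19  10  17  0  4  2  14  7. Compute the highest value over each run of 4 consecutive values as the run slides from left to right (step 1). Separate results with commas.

20, 20, 18, 18, 19, 19, 19, 19, 17, 17, 14, 14

(17, 20, 4, 18) → max 20
(20, 4, 18, 5) → max 20
(4, 18, 5, 17) → max 18
(18, 5, 17, 9) → max 18
(5, 17, 9, 19) → max 19
(17, 9, 19, 10) → max 19
(9, 19, 10, 17) → max 19
(19, 10, 17, 0) → max 19
(10, 17, 0, 4) → max 17
(17, 0, 4, 2) → max 17
(0, 4, 2, 14) → max 14
(4, 2, 14, 7) → max 14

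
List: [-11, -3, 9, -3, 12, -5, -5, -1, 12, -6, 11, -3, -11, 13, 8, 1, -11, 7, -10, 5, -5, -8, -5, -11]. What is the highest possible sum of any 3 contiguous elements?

Window sums for each of the 22 positions:
(-11, -3, 9) → sum -5
(-3, 9, -3) → sum 3
(9, -3, 12) → sum 18
(-3, 12, -5) → sum 4
(12, -5, -5) → sum 2
(-5, -5, -1) → sum -11
(-5, -1, 12) → sum 6
(-1, 12, -6) → sum 5
(12, -6, 11) → sum 17
(-6, 11, -3) → sum 2
(11, -3, -11) → sum -3
(-3, -11, 13) → sum -1
(-11, 13, 8) → sum 10
(13, 8, 1) → sum 22
(8, 1, -11) → sum -2
(1, -11, 7) → sum -3
(-11, 7, -10) → sum -14
(7, -10, 5) → sum 2
(-10, 5, -5) → sum -10
(5, -5, -8) → sum -8
(-5, -8, -5) → sum -18
(-8, -5, -11) → sum -24
Highest of these is 22.

22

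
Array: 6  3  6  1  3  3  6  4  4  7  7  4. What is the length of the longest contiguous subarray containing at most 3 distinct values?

7

[6] 1 distinct, len 1
[6, 3] 2 distinct, len 2
[6, 3, 6] 2 distinct, len 3
[6, 3, 6, 1] 3 distinct, len 4
[6, 3, 6, 1, 3] 3 distinct, len 5
[6, 3, 6, 1, 3, 3] 3 distinct, len 6
[6, 3, 6, 1, 3, 3, 6] 3 distinct, len 7
[3, 3, 6, 4] 3 distinct, len 4
[3, 3, 6, 4, 4] 3 distinct, len 5
[6, 4, 4, 7] 3 distinct, len 4
[6, 4, 4, 7, 7] 3 distinct, len 5
[6, 4, 4, 7, 7, 4] 3 distinct, len 6
Longest length with ≤3 distinct: 7.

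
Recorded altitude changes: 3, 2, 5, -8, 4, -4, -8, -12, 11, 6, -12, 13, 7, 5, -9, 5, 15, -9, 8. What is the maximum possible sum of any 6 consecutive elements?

36

[3, 2, 5, -8, 4, -4] → sum 2
[2, 5, -8, 4, -4, -8] → sum -9
[5, -8, 4, -4, -8, -12] → sum -23
[-8, 4, -4, -8, -12, 11] → sum -17
[4, -4, -8, -12, 11, 6] → sum -3
[-4, -8, -12, 11, 6, -12] → sum -19
[-8, -12, 11, 6, -12, 13] → sum -2
[-12, 11, 6, -12, 13, 7] → sum 13
[11, 6, -12, 13, 7, 5] → sum 30
[6, -12, 13, 7, 5, -9] → sum 10
[-12, 13, 7, 5, -9, 5] → sum 9
[13, 7, 5, -9, 5, 15] → sum 36
[7, 5, -9, 5, 15, -9] → sum 14
[5, -9, 5, 15, -9, 8] → sum 15
Maximum of these is 36.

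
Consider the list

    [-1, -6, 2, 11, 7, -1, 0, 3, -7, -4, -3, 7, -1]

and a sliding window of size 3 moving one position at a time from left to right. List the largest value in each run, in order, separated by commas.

2, 11, 11, 11, 7, 3, 3, 3, -3, 7, 7

(-1, -6, 2) → max 2
(-6, 2, 11) → max 11
(2, 11, 7) → max 11
(11, 7, -1) → max 11
(7, -1, 0) → max 7
(-1, 0, 3) → max 3
(0, 3, -7) → max 3
(3, -7, -4) → max 3
(-7, -4, -3) → max -3
(-4, -3, 7) → max 7
(-3, 7, -1) → max 7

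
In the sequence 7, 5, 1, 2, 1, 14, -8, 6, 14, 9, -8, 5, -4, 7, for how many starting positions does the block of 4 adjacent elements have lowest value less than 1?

[7, 5, 1, 2] → min 1
[5, 1, 2, 1] → min 1
[1, 2, 1, 14] → min 1
[2, 1, 14, -8] → min -8  < 1 ✓
[1, 14, -8, 6] → min -8  < 1 ✓
[14, -8, 6, 14] → min -8  < 1 ✓
[-8, 6, 14, 9] → min -8  < 1 ✓
[6, 14, 9, -8] → min -8  < 1 ✓
[14, 9, -8, 5] → min -8  < 1 ✓
[9, -8, 5, -4] → min -8  < 1 ✓
[-8, 5, -4, 7] → min -8  < 1 ✓
8 windows satisfy the condition.

8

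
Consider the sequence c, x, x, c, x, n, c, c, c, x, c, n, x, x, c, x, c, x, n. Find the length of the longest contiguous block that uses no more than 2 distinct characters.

add c: window [c] (1 distinct), len 1
add x: window [c, x] (2 distinct), len 2
add x: window [c, x, x] (2 distinct), len 3
add c: window [c, x, x, c] (2 distinct), len 4
add x: window [c, x, x, c, x] (2 distinct), len 5
add n: window [x, n] (2 distinct), len 2
add c: window [n, c] (2 distinct), len 2
add c: window [n, c, c] (2 distinct), len 3
add c: window [n, c, c, c] (2 distinct), len 4
add x: window [c, c, c, x] (2 distinct), len 4
add c: window [c, c, c, x, c] (2 distinct), len 5
add n: window [c, n] (2 distinct), len 2
add x: window [n, x] (2 distinct), len 2
add x: window [n, x, x] (2 distinct), len 3
add c: window [x, x, c] (2 distinct), len 3
add x: window [x, x, c, x] (2 distinct), len 4
add c: window [x, x, c, x, c] (2 distinct), len 5
add x: window [x, x, c, x, c, x] (2 distinct), len 6
add n: window [x, n] (2 distinct), len 2
Longest length with ≤2 distinct: 6.

6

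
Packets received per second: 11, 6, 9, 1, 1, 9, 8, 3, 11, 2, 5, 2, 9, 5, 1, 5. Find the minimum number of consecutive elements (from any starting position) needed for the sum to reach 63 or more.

11

add 11: running sum 11 < 63
add 6: running sum 17 < 63
add 9: running sum 26 < 63
add 1: running sum 27 < 63
add 1: running sum 28 < 63
add 9: running sum 37 < 63
add 8: running sum 45 < 63
add 3: running sum 48 < 63
add 11: running sum 59 < 63
add 2: running sum 61 < 63
end 10: [11, 6, 9, 1, 1, 9, 8, 3, 11, 2, 5] sum 66, len 11
end 11: [11, 6, 9, 1, 1, 9, 8, 3, 11, 2, 5, 2] sum 68, len 12
end 12: [6, 9, 1, 1, 9, 8, 3, 11, 2, 5, 2, 9] sum 66, len 12
end 13: [9, 1, 1, 9, 8, 3, 11, 2, 5, 2, 9, 5] sum 65, len 12
end 14: [9, 1, 1, 9, 8, 3, 11, 2, 5, 2, 9, 5, 1] sum 66, len 13
end 15: [9, 1, 1, 9, 8, 3, 11, 2, 5, 2, 9, 5, 1, 5] sum 71, len 14
Shortest qualifying length: 11.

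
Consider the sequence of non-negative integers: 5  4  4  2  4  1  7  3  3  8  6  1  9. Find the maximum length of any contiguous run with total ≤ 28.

8

[5] sum 5 len 1
[5, 4] sum 9 len 2
[5, 4, 4] sum 13 len 3
[5, 4, 4, 2] sum 15 len 4
[5, 4, 4, 2, 4] sum 19 len 5
[5, 4, 4, 2, 4, 1] sum 20 len 6
[5, 4, 4, 2, 4, 1, 7] sum 27 len 7
[4, 4, 2, 4, 1, 7, 3] sum 25 len 7
[4, 4, 2, 4, 1, 7, 3, 3] sum 28 len 8
[2, 4, 1, 7, 3, 3, 8] sum 28 len 7
[1, 7, 3, 3, 8, 6] sum 28 len 6
[7, 3, 3, 8, 6, 1] sum 28 len 6
[3, 8, 6, 1, 9] sum 27 len 5
Longest length seen: 8.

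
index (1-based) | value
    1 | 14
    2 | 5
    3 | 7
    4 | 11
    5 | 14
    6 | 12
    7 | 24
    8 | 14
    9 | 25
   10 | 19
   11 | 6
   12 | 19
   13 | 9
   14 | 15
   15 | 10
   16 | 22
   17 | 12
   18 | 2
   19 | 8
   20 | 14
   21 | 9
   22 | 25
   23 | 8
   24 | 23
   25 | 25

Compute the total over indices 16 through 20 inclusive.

58

Elements at indices 16..20: 22, 12, 2, 8, 14
sum(22, 12, 2, 8, 14) = 58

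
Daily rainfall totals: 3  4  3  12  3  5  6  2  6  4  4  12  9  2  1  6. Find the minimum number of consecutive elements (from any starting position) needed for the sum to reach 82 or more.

add 3: running sum 3 < 82
add 4: running sum 7 < 82
add 3: running sum 10 < 82
add 12: running sum 22 < 82
add 3: running sum 25 < 82
add 5: running sum 30 < 82
add 6: running sum 36 < 82
add 2: running sum 38 < 82
add 6: running sum 44 < 82
add 4: running sum 48 < 82
add 4: running sum 52 < 82
add 12: running sum 64 < 82
add 9: running sum 73 < 82
add 2: running sum 75 < 82
add 1: running sum 76 < 82
end 15: [3, 4, 3, 12, 3, 5, 6, 2, 6, 4, 4, 12, 9, 2, 1, 6] sum 82, len 16
Shortest qualifying length: 16.

16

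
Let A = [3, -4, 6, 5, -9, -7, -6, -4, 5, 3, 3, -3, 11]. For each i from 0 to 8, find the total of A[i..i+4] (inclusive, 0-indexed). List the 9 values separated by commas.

3 -4 6 5 -9 → sum 1
-4 6 5 -9 -7 → sum -9
6 5 -9 -7 -6 → sum -11
5 -9 -7 -6 -4 → sum -21
-9 -7 -6 -4 5 → sum -21
-7 -6 -4 5 3 → sum -9
-6 -4 5 3 3 → sum 1
-4 5 3 3 -3 → sum 4
5 3 3 -3 11 → sum 19

1, -9, -11, -21, -21, -9, 1, 4, 19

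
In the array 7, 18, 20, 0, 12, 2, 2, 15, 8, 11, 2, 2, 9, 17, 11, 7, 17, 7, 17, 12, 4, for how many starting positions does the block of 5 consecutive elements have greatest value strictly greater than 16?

11

(7, 18, 20, 0, 12) → max 20  > 16 ✓
(18, 20, 0, 12, 2) → max 20  > 16 ✓
(20, 0, 12, 2, 2) → max 20  > 16 ✓
(0, 12, 2, 2, 15) → max 15
(12, 2, 2, 15, 8) → max 15
(2, 2, 15, 8, 11) → max 15
(2, 15, 8, 11, 2) → max 15
(15, 8, 11, 2, 2) → max 15
(8, 11, 2, 2, 9) → max 11
(11, 2, 2, 9, 17) → max 17  > 16 ✓
(2, 2, 9, 17, 11) → max 17  > 16 ✓
(2, 9, 17, 11, 7) → max 17  > 16 ✓
(9, 17, 11, 7, 17) → max 17  > 16 ✓
(17, 11, 7, 17, 7) → max 17  > 16 ✓
(11, 7, 17, 7, 17) → max 17  > 16 ✓
(7, 17, 7, 17, 12) → max 17  > 16 ✓
(17, 7, 17, 12, 4) → max 17  > 16 ✓
11 windows satisfy the condition.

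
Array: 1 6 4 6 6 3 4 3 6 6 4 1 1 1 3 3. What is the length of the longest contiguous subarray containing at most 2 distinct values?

5

add 1: window [1] (1 distinct), len 1
add 6: window [1, 6] (2 distinct), len 2
add 4: window [6, 4] (2 distinct), len 2
add 6: window [6, 4, 6] (2 distinct), len 3
add 6: window [6, 4, 6, 6] (2 distinct), len 4
add 3: window [6, 6, 3] (2 distinct), len 3
add 4: window [3, 4] (2 distinct), len 2
add 3: window [3, 4, 3] (2 distinct), len 3
add 6: window [3, 6] (2 distinct), len 2
add 6: window [3, 6, 6] (2 distinct), len 3
add 4: window [6, 6, 4] (2 distinct), len 3
add 1: window [4, 1] (2 distinct), len 2
add 1: window [4, 1, 1] (2 distinct), len 3
add 1: window [4, 1, 1, 1] (2 distinct), len 4
add 3: window [1, 1, 1, 3] (2 distinct), len 4
add 3: window [1, 1, 1, 3, 3] (2 distinct), len 5
Longest length with ≤2 distinct: 5.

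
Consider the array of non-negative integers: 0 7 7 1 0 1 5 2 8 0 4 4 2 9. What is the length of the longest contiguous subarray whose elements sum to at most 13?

add 0: [0] sum 0, len 1
add 7: [0, 7] sum 7, len 2
add 7: [7] sum 7, len 1
add 1: [7, 1] sum 8, len 2
add 0: [7, 1, 0] sum 8, len 3
add 1: [7, 1, 0, 1] sum 9, len 4
add 5: [1, 0, 1, 5] sum 7, len 4
add 2: [1, 0, 1, 5, 2] sum 9, len 5
add 8: [2, 8] sum 10, len 2
add 0: [2, 8, 0] sum 10, len 3
add 4: [8, 0, 4] sum 12, len 3
add 4: [0, 4, 4] sum 8, len 3
add 2: [0, 4, 4, 2] sum 10, len 4
add 9: [2, 9] sum 11, len 2
Longest length seen: 5.

5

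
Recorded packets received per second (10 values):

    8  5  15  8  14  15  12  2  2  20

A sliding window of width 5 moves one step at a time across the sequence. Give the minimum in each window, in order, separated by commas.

8 5 15 8 14 → min 5
5 15 8 14 15 → min 5
15 8 14 15 12 → min 8
8 14 15 12 2 → min 2
14 15 12 2 2 → min 2
15 12 2 2 20 → min 2

5, 5, 8, 2, 2, 2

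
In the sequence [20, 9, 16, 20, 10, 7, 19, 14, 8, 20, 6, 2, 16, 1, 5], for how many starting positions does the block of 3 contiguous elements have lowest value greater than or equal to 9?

20 9 16 → min 9  ≥ 9 ✓
9 16 20 → min 9  ≥ 9 ✓
16 20 10 → min 10  ≥ 9 ✓
20 10 7 → min 7
10 7 19 → min 7
7 19 14 → min 7
19 14 8 → min 8
14 8 20 → min 8
8 20 6 → min 6
20 6 2 → min 2
6 2 16 → min 2
2 16 1 → min 1
16 1 5 → min 1
3 windows satisfy the condition.

3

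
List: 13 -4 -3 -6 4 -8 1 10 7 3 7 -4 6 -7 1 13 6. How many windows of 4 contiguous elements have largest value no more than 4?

[13, -4, -3, -6] → max 13
[-4, -3, -6, 4] → max 4  ≤ 4 ✓
[-3, -6, 4, -8] → max 4  ≤ 4 ✓
[-6, 4, -8, 1] → max 4  ≤ 4 ✓
[4, -8, 1, 10] → max 10
[-8, 1, 10, 7] → max 10
[1, 10, 7, 3] → max 10
[10, 7, 3, 7] → max 10
[7, 3, 7, -4] → max 7
[3, 7, -4, 6] → max 7
[7, -4, 6, -7] → max 7
[-4, 6, -7, 1] → max 6
[6, -7, 1, 13] → max 13
[-7, 1, 13, 6] → max 13
3 windows satisfy the condition.

3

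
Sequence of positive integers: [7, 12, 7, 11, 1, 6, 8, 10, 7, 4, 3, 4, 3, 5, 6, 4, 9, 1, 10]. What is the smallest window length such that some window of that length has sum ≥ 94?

Extend right; whenever the sum reaches 94, record the length and shrink from the left:
add 7: running sum 7 < 94
add 12: running sum 19 < 94
add 7: running sum 26 < 94
add 11: running sum 37 < 94
add 1: running sum 38 < 94
add 6: running sum 44 < 94
add 8: running sum 52 < 94
add 10: running sum 62 < 94
add 7: running sum 69 < 94
add 4: running sum 73 < 94
add 3: running sum 76 < 94
add 4: running sum 80 < 94
add 3: running sum 83 < 94
add 5: running sum 88 < 94
end 14: [7, 12, 7, 11, 1, 6, 8, 10, 7, 4, 3, 4, 3, 5, 6] sum 94, len 15
end 15: [7, 12, 7, 11, 1, 6, 8, 10, 7, 4, 3, 4, 3, 5, 6, 4] sum 98, len 16
end 16: [12, 7, 11, 1, 6, 8, 10, 7, 4, 3, 4, 3, 5, 6, 4, 9] sum 100, len 16
end 17: [12, 7, 11, 1, 6, 8, 10, 7, 4, 3, 4, 3, 5, 6, 4, 9, 1] sum 101, len 17
end 18: [7, 11, 1, 6, 8, 10, 7, 4, 3, 4, 3, 5, 6, 4, 9, 1, 10] sum 99, len 17
Shortest qualifying length: 15.

15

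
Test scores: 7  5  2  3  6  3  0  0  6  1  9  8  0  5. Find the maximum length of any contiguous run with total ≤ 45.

12

[7] sum 7 len 1
[7, 5] sum 12 len 2
[7, 5, 2] sum 14 len 3
[7, 5, 2, 3] sum 17 len 4
[7, 5, 2, 3, 6] sum 23 len 5
[7, 5, 2, 3, 6, 3] sum 26 len 6
[7, 5, 2, 3, 6, 3, 0] sum 26 len 7
[7, 5, 2, 3, 6, 3, 0, 0] sum 26 len 8
[7, 5, 2, 3, 6, 3, 0, 0, 6] sum 32 len 9
[7, 5, 2, 3, 6, 3, 0, 0, 6, 1] sum 33 len 10
[7, 5, 2, 3, 6, 3, 0, 0, 6, 1, 9] sum 42 len 11
[5, 2, 3, 6, 3, 0, 0, 6, 1, 9, 8] sum 43 len 11
[5, 2, 3, 6, 3, 0, 0, 6, 1, 9, 8, 0] sum 43 len 12
[2, 3, 6, 3, 0, 0, 6, 1, 9, 8, 0, 5] sum 43 len 12
Longest length seen: 12.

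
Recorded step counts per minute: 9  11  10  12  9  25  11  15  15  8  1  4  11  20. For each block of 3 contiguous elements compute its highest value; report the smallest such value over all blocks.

[9, 11, 10] → max 11
[11, 10, 12] → max 12
[10, 12, 9] → max 12
[12, 9, 25] → max 25
[9, 25, 11] → max 25
[25, 11, 15] → max 25
[11, 15, 15] → max 15
[15, 15, 8] → max 15
[15, 8, 1] → max 15
[8, 1, 4] → max 8
[1, 4, 11] → max 11
[4, 11, 20] → max 20
Smallest of these is 8.

8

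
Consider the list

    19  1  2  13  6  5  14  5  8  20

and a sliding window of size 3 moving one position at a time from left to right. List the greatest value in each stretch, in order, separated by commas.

Sliding a size-3 window across the 10 values:
19 1 2 → max 19
1 2 13 → max 13
2 13 6 → max 13
13 6 5 → max 13
6 5 14 → max 14
5 14 5 → max 14
14 5 8 → max 14
5 8 20 → max 20

19, 13, 13, 13, 14, 14, 14, 20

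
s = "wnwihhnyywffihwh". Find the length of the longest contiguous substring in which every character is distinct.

4

add w: [w] len 1
add n: [w, n] len 2
add w (repeat w, move left end past it): [n, w] len 2
add i: [n, w, i] len 3
add h: [n, w, i, h] len 4
add h (repeat h, move left end past it): [h] len 1
add n: [h, n] len 2
add y: [h, n, y] len 3
add y (repeat y, move left end past it): [y] len 1
add w: [y, w] len 2
add f: [y, w, f] len 3
add f (repeat f, move left end past it): [f] len 1
add i: [f, i] len 2
add h: [f, i, h] len 3
add w: [f, i, h, w] len 4
add h (repeat h, move left end past it): [w, h] len 2
Longest all-distinct length: 4.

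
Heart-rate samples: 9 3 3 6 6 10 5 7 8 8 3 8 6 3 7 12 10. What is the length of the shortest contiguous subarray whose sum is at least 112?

add 9: running sum 9 < 112
add 3: running sum 12 < 112
add 3: running sum 15 < 112
add 6: running sum 21 < 112
add 6: running sum 27 < 112
add 10: running sum 37 < 112
add 5: running sum 42 < 112
add 7: running sum 49 < 112
add 8: running sum 57 < 112
add 8: running sum 65 < 112
add 3: running sum 68 < 112
add 8: running sum 76 < 112
add 6: running sum 82 < 112
add 3: running sum 85 < 112
add 7: running sum 92 < 112
add 12: running sum 104 < 112
end 16: [9, 3, 3, 6, 6, 10, 5, 7, 8, 8, 3, 8, 6, 3, 7, 12, 10] sum 114, len 17
Shortest qualifying length: 17.

17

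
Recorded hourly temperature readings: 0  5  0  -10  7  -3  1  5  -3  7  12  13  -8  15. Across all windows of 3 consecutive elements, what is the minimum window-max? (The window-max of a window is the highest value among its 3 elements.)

5

0 5 0 → max 5
5 0 -10 → max 5
0 -10 7 → max 7
-10 7 -3 → max 7
7 -3 1 → max 7
-3 1 5 → max 5
1 5 -3 → max 5
5 -3 7 → max 7
-3 7 12 → max 12
7 12 13 → max 13
12 13 -8 → max 13
13 -8 15 → max 15
Minimum of these is 5.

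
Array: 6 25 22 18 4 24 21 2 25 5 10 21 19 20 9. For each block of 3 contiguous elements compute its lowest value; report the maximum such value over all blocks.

Each size-3 window and its min:
[6, 25, 22] → min 6
[25, 22, 18] → min 18
[22, 18, 4] → min 4
[18, 4, 24] → min 4
[4, 24, 21] → min 4
[24, 21, 2] → min 2
[21, 2, 25] → min 2
[2, 25, 5] → min 2
[25, 5, 10] → min 5
[5, 10, 21] → min 5
[10, 21, 19] → min 10
[21, 19, 20] → min 19
[19, 20, 9] → min 9
Maximum of these is 19.

19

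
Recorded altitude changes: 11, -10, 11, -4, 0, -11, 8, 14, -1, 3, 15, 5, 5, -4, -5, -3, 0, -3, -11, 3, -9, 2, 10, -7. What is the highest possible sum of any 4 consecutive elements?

Each size-4 window and its sum:
[11, -10, 11, -4] → sum 8
[-10, 11, -4, 0] → sum -3
[11, -4, 0, -11] → sum -4
[-4, 0, -11, 8] → sum -7
[0, -11, 8, 14] → sum 11
[-11, 8, 14, -1] → sum 10
[8, 14, -1, 3] → sum 24
[14, -1, 3, 15] → sum 31
[-1, 3, 15, 5] → sum 22
[3, 15, 5, 5] → sum 28
[15, 5, 5, -4] → sum 21
[5, 5, -4, -5] → sum 1
[5, -4, -5, -3] → sum -7
[-4, -5, -3, 0] → sum -12
[-5, -3, 0, -3] → sum -11
[-3, 0, -3, -11] → sum -17
[0, -3, -11, 3] → sum -11
[-3, -11, 3, -9] → sum -20
[-11, 3, -9, 2] → sum -15
[3, -9, 2, 10] → sum 6
[-9, 2, 10, -7] → sum -4
Highest of these is 31.

31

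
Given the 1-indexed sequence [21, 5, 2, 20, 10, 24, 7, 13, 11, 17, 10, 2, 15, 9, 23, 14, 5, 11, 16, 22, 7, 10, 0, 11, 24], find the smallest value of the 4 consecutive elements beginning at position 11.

2

Elements at indices 11..14: 10, 2, 15, 9
min(10, 2, 15, 9) = 2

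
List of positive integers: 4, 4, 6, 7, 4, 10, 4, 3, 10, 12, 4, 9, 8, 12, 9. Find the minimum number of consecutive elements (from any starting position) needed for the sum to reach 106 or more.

Extend right; whenever the sum reaches 106, record the length and shrink from the left:
add 4: running sum 4 < 106
add 4: running sum 8 < 106
add 6: running sum 14 < 106
add 7: running sum 21 < 106
add 4: running sum 25 < 106
add 10: running sum 35 < 106
add 4: running sum 39 < 106
add 3: running sum 42 < 106
add 10: running sum 52 < 106
add 12: running sum 64 < 106
add 4: running sum 68 < 106
add 9: running sum 77 < 106
add 8: running sum 85 < 106
add 12: running sum 97 < 106
end 14: [4, 4, 6, 7, 4, 10, 4, 3, 10, 12, 4, 9, 8, 12, 9] sum 106, len 15
Shortest qualifying length: 15.

15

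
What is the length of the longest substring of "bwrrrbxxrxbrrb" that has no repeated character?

3

add b: [b] len 1
add w: [b, w] len 2
add r: [b, w, r] len 3
add r (repeat r, move left end past it): [r] len 1
add r (repeat r, move left end past it): [r] len 1
add b: [r, b] len 2
add x: [r, b, x] len 3
add x (repeat x, move left end past it): [x] len 1
add r: [x, r] len 2
add x (repeat x, move left end past it): [r, x] len 2
add b: [r, x, b] len 3
add r (repeat r, move left end past it): [x, b, r] len 3
add r (repeat r, move left end past it): [r] len 1
add b: [r, b] len 2
Longest all-distinct length: 3.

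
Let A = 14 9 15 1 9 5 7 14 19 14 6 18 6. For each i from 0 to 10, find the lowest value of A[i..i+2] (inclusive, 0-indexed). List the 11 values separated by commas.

9, 1, 1, 1, 5, 5, 7, 14, 6, 6, 6

Sliding a size-3 window across the 13 values:
[14, 9, 15] → min 9
[9, 15, 1] → min 1
[15, 1, 9] → min 1
[1, 9, 5] → min 1
[9, 5, 7] → min 5
[5, 7, 14] → min 5
[7, 14, 19] → min 7
[14, 19, 14] → min 14
[19, 14, 6] → min 6
[14, 6, 18] → min 6
[6, 18, 6] → min 6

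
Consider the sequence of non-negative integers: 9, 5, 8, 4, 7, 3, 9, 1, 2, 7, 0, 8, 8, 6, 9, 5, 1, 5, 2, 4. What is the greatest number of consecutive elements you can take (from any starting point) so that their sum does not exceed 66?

→ 9: sum 9, len 1
→ 5: sum 14, len 2
→ 8: sum 22, len 3
→ 4: sum 26, len 4
→ 7: sum 33, len 5
→ 3: sum 36, len 6
→ 9: sum 45, len 7
→ 1: sum 46, len 8
→ 2: sum 48, len 9
→ 7: sum 55, len 10
→ 0: sum 55, len 11
→ 8: sum 63, len 12
→ 8 (dropped 9): sum 62, len 12
→ 6 (dropped 5): sum 63, len 12
→ 9 (dropped 8): sum 64, len 12
→ 5 (dropped 4): sum 65, len 12
→ 1: sum 66, len 13
→ 5 (dropped 7): sum 64, len 13
→ 2: sum 66, len 14
→ 4 (dropped 3, 9): sum 58, len 13
Longest length seen: 14.

14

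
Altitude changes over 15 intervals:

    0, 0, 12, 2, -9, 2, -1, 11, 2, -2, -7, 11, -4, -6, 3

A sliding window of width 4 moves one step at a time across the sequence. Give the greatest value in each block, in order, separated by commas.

12, 12, 12, 2, 11, 11, 11, 11, 11, 11, 11, 11

Sliding a size-4 window across the 15 values:
[0, 0, 12, 2] → max 12
[0, 12, 2, -9] → max 12
[12, 2, -9, 2] → max 12
[2, -9, 2, -1] → max 2
[-9, 2, -1, 11] → max 11
[2, -1, 11, 2] → max 11
[-1, 11, 2, -2] → max 11
[11, 2, -2, -7] → max 11
[2, -2, -7, 11] → max 11
[-2, -7, 11, -4] → max 11
[-7, 11, -4, -6] → max 11
[11, -4, -6, 3] → max 11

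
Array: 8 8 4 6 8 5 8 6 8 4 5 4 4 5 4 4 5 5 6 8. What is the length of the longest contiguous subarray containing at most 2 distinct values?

Extend right; when distinct count exceeds 2, shrink from the left:
add 8: window [8] (1 distinct), len 1
add 8: window [8, 8] (1 distinct), len 2
add 4: window [8, 8, 4] (2 distinct), len 3
add 6: window [4, 6] (2 distinct), len 2
add 8: window [6, 8] (2 distinct), len 2
add 5: window [8, 5] (2 distinct), len 2
add 8: window [8, 5, 8] (2 distinct), len 3
add 6: window [8, 6] (2 distinct), len 2
add 8: window [8, 6, 8] (2 distinct), len 3
add 4: window [8, 4] (2 distinct), len 2
add 5: window [4, 5] (2 distinct), len 2
add 4: window [4, 5, 4] (2 distinct), len 3
add 4: window [4, 5, 4, 4] (2 distinct), len 4
add 5: window [4, 5, 4, 4, 5] (2 distinct), len 5
add 4: window [4, 5, 4, 4, 5, 4] (2 distinct), len 6
add 4: window [4, 5, 4, 4, 5, 4, 4] (2 distinct), len 7
add 5: window [4, 5, 4, 4, 5, 4, 4, 5] (2 distinct), len 8
add 5: window [4, 5, 4, 4, 5, 4, 4, 5, 5] (2 distinct), len 9
add 6: window [5, 5, 6] (2 distinct), len 3
add 8: window [6, 8] (2 distinct), len 2
Longest length with ≤2 distinct: 9.

9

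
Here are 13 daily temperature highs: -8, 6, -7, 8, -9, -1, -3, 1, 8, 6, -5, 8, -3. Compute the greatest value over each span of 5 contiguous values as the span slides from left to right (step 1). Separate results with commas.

Sliding a size-5 window across the 13 values:
(-8, 6, -7, 8, -9) → max 8
(6, -7, 8, -9, -1) → max 8
(-7, 8, -9, -1, -3) → max 8
(8, -9, -1, -3, 1) → max 8
(-9, -1, -3, 1, 8) → max 8
(-1, -3, 1, 8, 6) → max 8
(-3, 1, 8, 6, -5) → max 8
(1, 8, 6, -5, 8) → max 8
(8, 6, -5, 8, -3) → max 8

8, 8, 8, 8, 8, 8, 8, 8, 8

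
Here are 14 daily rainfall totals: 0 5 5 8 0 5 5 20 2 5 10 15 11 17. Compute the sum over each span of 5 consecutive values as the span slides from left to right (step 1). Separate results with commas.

18, 23, 23, 38, 32, 37, 42, 52, 43, 58

0 5 5 8 0 → sum 18
5 5 8 0 5 → sum 23
5 8 0 5 5 → sum 23
8 0 5 5 20 → sum 38
0 5 5 20 2 → sum 32
5 5 20 2 5 → sum 37
5 20 2 5 10 → sum 42
20 2 5 10 15 → sum 52
2 5 10 15 11 → sum 43
5 10 15 11 17 → sum 58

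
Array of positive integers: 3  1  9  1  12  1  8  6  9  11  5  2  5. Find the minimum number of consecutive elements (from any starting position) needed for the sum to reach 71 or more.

add 3: running sum 3 < 71
add 1: running sum 4 < 71
add 9: running sum 13 < 71
add 1: running sum 14 < 71
add 12: running sum 26 < 71
add 1: running sum 27 < 71
add 8: running sum 35 < 71
add 6: running sum 41 < 71
add 9: running sum 50 < 71
add 11: running sum 61 < 71
add 5: running sum 66 < 71
add 2: running sum 68 < 71
end 12: [3, 1, 9, 1, 12, 1, 8, 6, 9, 11, 5, 2, 5] sum 73, len 13
Shortest qualifying length: 13.

13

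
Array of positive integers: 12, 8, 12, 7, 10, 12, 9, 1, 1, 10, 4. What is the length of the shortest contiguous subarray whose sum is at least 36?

4

add 12: running sum 12 < 36
add 8: running sum 20 < 36
add 12: running sum 32 < 36
end 3: [12, 8, 12, 7] sum 39, len 4
end 4: [8, 12, 7, 10] sum 37, len 4
end 5: [12, 7, 10, 12] sum 41, len 4
end 6: [7, 10, 12, 9] sum 38, len 4
end 7: [7, 10, 12, 9, 1] sum 39, len 5
end 8: [7, 10, 12, 9, 1, 1] sum 40, len 6
end 9: [10, 12, 9, 1, 1, 10] sum 43, len 6
end 10: [12, 9, 1, 1, 10, 4] sum 37, len 6
Shortest qualifying length: 4.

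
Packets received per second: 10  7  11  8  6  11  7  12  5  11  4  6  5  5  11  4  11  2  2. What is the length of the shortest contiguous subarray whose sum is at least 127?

17

add 10: running sum 10 < 127
add 7: running sum 17 < 127
add 11: running sum 28 < 127
add 8: running sum 36 < 127
add 6: running sum 42 < 127
add 11: running sum 53 < 127
add 7: running sum 60 < 127
add 12: running sum 72 < 127
add 5: running sum 77 < 127
add 11: running sum 88 < 127
add 4: running sum 92 < 127
add 6: running sum 98 < 127
add 5: running sum 103 < 127
add 5: running sum 108 < 127
add 11: running sum 119 < 127
add 4: running sum 123 < 127
add 11: shortest ending here [10, 7, 11, 8, 6, 11, 7, 12, 5, 11, 4, 6, 5, 5, 11, 4, 11] sum 134, len 17
add 2: shortest ending here [10, 7, 11, 8, 6, 11, 7, 12, 5, 11, 4, 6, 5, 5, 11, 4, 11, 2] sum 136, len 18
add 2: shortest ending here [7, 11, 8, 6, 11, 7, 12, 5, 11, 4, 6, 5, 5, 11, 4, 11, 2, 2] sum 128, len 18
Shortest qualifying length: 17.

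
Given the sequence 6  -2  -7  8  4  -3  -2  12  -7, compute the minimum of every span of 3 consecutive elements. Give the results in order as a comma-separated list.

[6, -2, -7] → min -7
[-2, -7, 8] → min -7
[-7, 8, 4] → min -7
[8, 4, -3] → min -3
[4, -3, -2] → min -3
[-3, -2, 12] → min -3
[-2, 12, -7] → min -7

-7, -7, -7, -3, -3, -3, -7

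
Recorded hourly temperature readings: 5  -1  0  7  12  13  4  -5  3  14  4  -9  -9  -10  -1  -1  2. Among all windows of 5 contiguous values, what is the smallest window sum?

-30

(5, -1, 0, 7, 12) → sum 23
(-1, 0, 7, 12, 13) → sum 31
(0, 7, 12, 13, 4) → sum 36
(7, 12, 13, 4, -5) → sum 31
(12, 13, 4, -5, 3) → sum 27
(13, 4, -5, 3, 14) → sum 29
(4, -5, 3, 14, 4) → sum 20
(-5, 3, 14, 4, -9) → sum 7
(3, 14, 4, -9, -9) → sum 3
(14, 4, -9, -9, -10) → sum -10
(4, -9, -9, -10, -1) → sum -25
(-9, -9, -10, -1, -1) → sum -30
(-9, -10, -1, -1, 2) → sum -19
Smallest of these is -30.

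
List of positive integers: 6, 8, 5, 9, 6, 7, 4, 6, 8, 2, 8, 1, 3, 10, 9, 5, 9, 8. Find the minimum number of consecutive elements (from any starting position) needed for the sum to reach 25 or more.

add 6: running sum 6 < 25
add 8: running sum 14 < 25
add 5: running sum 19 < 25
end 3: [6, 8, 5, 9] sum 28, len 4
end 4: [8, 5, 9, 6] sum 28, len 4
end 5: [5, 9, 6, 7] sum 27, len 4
end 6: [9, 6, 7, 4] sum 26, len 4
end 7: [9, 6, 7, 4, 6] sum 32, len 5
end 8: [7, 4, 6, 8] sum 25, len 4
end 9: [7, 4, 6, 8, 2] sum 27, len 5
end 10: [4, 6, 8, 2, 8] sum 28, len 5
end 11: [6, 8, 2, 8, 1] sum 25, len 5
end 12: [6, 8, 2, 8, 1, 3] sum 28, len 6
end 13: [8, 2, 8, 1, 3, 10] sum 32, len 6
end 14: [8, 1, 3, 10, 9] sum 31, len 5
end 15: [3, 10, 9, 5] sum 27, len 4
end 16: [10, 9, 5, 9] sum 33, len 4
end 17: [9, 5, 9, 8] sum 31, len 4
Shortest qualifying length: 4.

4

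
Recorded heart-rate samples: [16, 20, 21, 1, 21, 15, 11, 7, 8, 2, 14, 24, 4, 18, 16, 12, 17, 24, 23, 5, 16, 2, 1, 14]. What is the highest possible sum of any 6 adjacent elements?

(16, 20, 21, 1, 21, 15) → sum 94
(20, 21, 1, 21, 15, 11) → sum 89
(21, 1, 21, 15, 11, 7) → sum 76
(1, 21, 15, 11, 7, 8) → sum 63
(21, 15, 11, 7, 8, 2) → sum 64
(15, 11, 7, 8, 2, 14) → sum 57
(11, 7, 8, 2, 14, 24) → sum 66
(7, 8, 2, 14, 24, 4) → sum 59
(8, 2, 14, 24, 4, 18) → sum 70
(2, 14, 24, 4, 18, 16) → sum 78
(14, 24, 4, 18, 16, 12) → sum 88
(24, 4, 18, 16, 12, 17) → sum 91
(4, 18, 16, 12, 17, 24) → sum 91
(18, 16, 12, 17, 24, 23) → sum 110
(16, 12, 17, 24, 23, 5) → sum 97
(12, 17, 24, 23, 5, 16) → sum 97
(17, 24, 23, 5, 16, 2) → sum 87
(24, 23, 5, 16, 2, 1) → sum 71
(23, 5, 16, 2, 1, 14) → sum 61
Highest of these is 110.

110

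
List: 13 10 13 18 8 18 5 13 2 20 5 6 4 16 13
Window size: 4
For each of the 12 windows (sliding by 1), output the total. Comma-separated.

13 10 13 18 → sum 54
10 13 18 8 → sum 49
13 18 8 18 → sum 57
18 8 18 5 → sum 49
8 18 5 13 → sum 44
18 5 13 2 → sum 38
5 13 2 20 → sum 40
13 2 20 5 → sum 40
2 20 5 6 → sum 33
20 5 6 4 → sum 35
5 6 4 16 → sum 31
6 4 16 13 → sum 39

54, 49, 57, 49, 44, 38, 40, 40, 33, 35, 31, 39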